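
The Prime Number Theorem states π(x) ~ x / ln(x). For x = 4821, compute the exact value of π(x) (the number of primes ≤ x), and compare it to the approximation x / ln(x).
π(4821) = 649;  x/ln(x) ≈ 568.46;  relative error ≈ 12.41%.

Directly count primes up to 4821: π(4821) = 649. The PNT approximation gives 4821/ln(4821) ≈ 4821/8.48074 ≈ 568.46. Relative error (π(x) − x/ln(x)) / π(x) ≈ 12.41%; the approximation is known to undercount slightly (Li(x) is a better estimate).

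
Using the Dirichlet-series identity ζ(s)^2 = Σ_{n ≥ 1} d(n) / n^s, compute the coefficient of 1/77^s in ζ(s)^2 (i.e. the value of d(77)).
d(77) = 4

ζ(s)^2 = (Σ 1/m^s)(Σ 1/k^s). The coefficient of 1/n^s in the product is the number of ordered pairs (m, k) with mk = n, which equals d(n). For n = 77, divisors are [1, 7, 11, 77], so d(77) = 4.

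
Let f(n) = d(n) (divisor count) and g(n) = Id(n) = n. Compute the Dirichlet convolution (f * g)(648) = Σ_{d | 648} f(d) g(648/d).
(d * Id)(648) = 4654

Divisors of 648: [1, 2, 3, 4, 6, 8, 9, 12, 18, 24, 27, 36, 54, 72, 81, 108, 162, 216, 324, 648]. For each d | 648:
  d = 1: d(1) · Id(648/1) = 1 · 648 = 648
  d = 2: d(2) · Id(648/2) = 2 · 324 = 648
  d = 3: d(3) · Id(648/3) = 2 · 216 = 432
  d = 4: d(4) · Id(648/4) = 3 · 162 = 486
  d = 6: d(6) · Id(648/6) = 4 · 108 = 432
  d = 8: d(8) · Id(648/8) = 4 · 81 = 324
  d = 9: d(9) · Id(648/9) = 3 · 72 = 216
  d = 12: d(12) · Id(648/12) = 6 · 54 = 324
  d = 18: d(18) · Id(648/18) = 6 · 36 = 216
  d = 24: d(24) · Id(648/24) = 8 · 27 = 216
  d = 27: d(27) · Id(648/27) = 4 · 24 = 96
  d = 36: d(36) · Id(648/36) = 9 · 18 = 162
  d = 54: d(54) · Id(648/54) = 8 · 12 = 96
  d = 72: d(72) · Id(648/72) = 12 · 9 = 108
  d = 81: d(81) · Id(648/81) = 5 · 8 = 40
  d = 108: d(108) · Id(648/108) = 12 · 6 = 72
  d = 162: d(162) · Id(648/162) = 10 · 4 = 40
  d = 216: d(216) · Id(648/216) = 16 · 3 = 48
  d = 324: d(324) · Id(648/324) = 15 · 2 = 30
  d = 648: d(648) · Id(648/648) = 20 · 1 = 20
Summing: (d * Id)(648) = 648 + 648 + 432 + 486 + 432 + 324 + 216 + 324 + 216 + 216 + 96 + 162 + 96 + 108 + 40 + 72 + 40 + 48 + 30 + 20 = 4654.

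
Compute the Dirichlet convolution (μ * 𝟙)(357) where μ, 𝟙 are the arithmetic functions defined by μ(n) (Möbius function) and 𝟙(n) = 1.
(μ * 𝟙)(357) = 0

Divisors of 357: [1, 3, 7, 17, 21, 51, 119, 357]. For each d | 357:
  d = 1: μ(1) · 𝟙(357/1) = 1 · 1 = 1
  d = 3: μ(3) · 𝟙(357/3) = -1 · 1 = -1
  d = 7: μ(7) · 𝟙(357/7) = -1 · 1 = -1
  d = 17: μ(17) · 𝟙(357/17) = -1 · 1 = -1
  d = 21: μ(21) · 𝟙(357/21) = 1 · 1 = 1
  d = 51: μ(51) · 𝟙(357/51) = 1 · 1 = 1
  d = 119: μ(119) · 𝟙(357/119) = 1 · 1 = 1
  d = 357: μ(357) · 𝟙(357/357) = -1 · 1 = -1
Summing: (μ * 𝟙)(357) = 1 + -1 + -1 + -1 + 1 + 1 + 1 + -1 = 0.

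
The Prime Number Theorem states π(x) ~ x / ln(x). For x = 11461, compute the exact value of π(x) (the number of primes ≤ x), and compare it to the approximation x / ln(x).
π(11461) = 1381;  x/ln(x) ≈ 1226.21;  relative error ≈ 11.21%.

Directly count primes up to 11461: π(11461) = 1381. The PNT approximation gives 11461/ln(11461) ≈ 11461/9.34671 ≈ 1226.21. Relative error (π(x) − x/ln(x)) / π(x) ≈ 11.21%; the approximation is known to undercount slightly (Li(x) is a better estimate).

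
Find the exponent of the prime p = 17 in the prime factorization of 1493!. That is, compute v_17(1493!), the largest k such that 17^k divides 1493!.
v_17(1493!) = 92

Legendre's formula: v_p(n!) = Σ_{k ≥ 1} ⌊n / p^k⌋. For p = 17, n = 1493, the terms are:
  ⌊1493/17^1⌋ = ⌊1493/17⌋ = 87
  ⌊1493/17^2⌋ = ⌊1493/289⌋ = 5
(the next term ⌊1493/17^3⌋ = 0, terminating the sum). Summing: v_17(1493!) = 87 + 5 = 92.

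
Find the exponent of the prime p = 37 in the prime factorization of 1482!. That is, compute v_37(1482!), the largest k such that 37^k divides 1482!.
v_37(1482!) = 41

Legendre's formula: v_p(n!) = Σ_{k ≥ 1} ⌊n / p^k⌋. For p = 37, n = 1482, the terms are:
  ⌊1482/37^1⌋ = ⌊1482/37⌋ = 40
  ⌊1482/37^2⌋ = ⌊1482/1369⌋ = 1
(the next term ⌊1482/37^3⌋ = 0, terminating the sum). Summing: v_37(1482!) = 40 + 1 = 41.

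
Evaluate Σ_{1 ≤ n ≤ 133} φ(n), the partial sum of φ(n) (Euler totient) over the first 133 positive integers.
Σ_{n ≤ 133} φ(n) = 5432

Compute φ(n) for each 1 ≤ n ≤ 133: φ(1) = 1, φ(2) = 1, φ(3) = 2, φ(4) = 2, φ(5) = 4, φ(6) = 2, φ(7) = 6, φ(8) = 4, φ(9) = 6, φ(10) = 4, φ(11) = 10, φ(12) = 4, φ(13) = 12, φ(14) = 6, φ(15) = 8, φ(16) = 8, φ(17) = 16, φ(18) = 6, φ(19) = 18, φ(20) = 8, φ(21) = 12, φ(22) = 10, φ(23) = 22, φ(24) = 8, φ(25) = 20, φ(26) = 12, φ(27) = 18, φ(28) = 12, φ(29) = 28, φ(30) = 8, φ(31) = 30, φ(32) = 16, φ(33) = 20, φ(34) = 16, φ(35) = 24, φ(36) = 12, φ(37) = 36, φ(38) = 18, φ(39) = 24, φ(40) = 16, φ(41) = 40, φ(42) = 12, φ(43) = 42, φ(44) = 20, φ(45) = 24, φ(46) = 22, φ(47) = 46, φ(48) = 16, φ(49) = 42, φ(50) = 20, φ(51) = 32, φ(52) = 24, φ(53) = 52, φ(54) = 18, φ(55) = 40, φ(56) = 24, φ(57) = 36, φ(58) = 28, φ(59) = 58, φ(60) = 16, φ(61) = 60, φ(62) = 30, φ(63) = 36, φ(64) = 32, φ(65) = 48, φ(66) = 20, φ(67) = 66, φ(68) = 32, φ(69) = 44, φ(70) = 24, φ(71) = 70, φ(72) = 24, φ(73) = 72, φ(74) = 36, φ(75) = 40, φ(76) = 36, φ(77) = 60, φ(78) = 24, φ(79) = 78, φ(80) = 32, φ(81) = 54, φ(82) = 40, φ(83) = 82, φ(84) = 24, φ(85) = 64, φ(86) = 42, φ(87) = 56, φ(88) = 40, φ(89) = 88, φ(90) = 24, φ(91) = 72, φ(92) = 44, φ(93) = 60, φ(94) = 46, φ(95) = 72, φ(96) = 32, φ(97) = 96, φ(98) = 42, φ(99) = 60, φ(100) = 40, φ(101) = 100, φ(102) = 32, φ(103) = 102, φ(104) = 48, φ(105) = 48, φ(106) = 52, φ(107) = 106, φ(108) = 36, φ(109) = 108, φ(110) = 40, φ(111) = 72, φ(112) = 48, φ(113) = 112, φ(114) = 36, φ(115) = 88, φ(116) = 56, φ(117) = 72, φ(118) = 58, φ(119) = 96, φ(120) = 32, φ(121) = 110, φ(122) = 60, φ(123) = 80, φ(124) = 60, φ(125) = 100, φ(126) = 36, φ(127) = 126, φ(128) = 64, φ(129) = 84, φ(130) = 48, φ(131) = 130, φ(132) = 40, φ(133) = 108. Summing all 133 values: 5432. (Average order: Σ_{n ≤ x} φ(n) ~ (3/π²) x². For x = 133, (3/π²)·133² ≈ 5376.81.)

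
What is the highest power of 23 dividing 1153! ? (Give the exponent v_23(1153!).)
v_23(1153!) = 52

Legendre's formula: v_p(n!) = Σ_{k ≥ 1} ⌊n / p^k⌋. For p = 23, n = 1153, the terms are:
  ⌊1153/23^1⌋ = ⌊1153/23⌋ = 50
  ⌊1153/23^2⌋ = ⌊1153/529⌋ = 2
(the next term ⌊1153/23^3⌋ = 0, terminating the sum). Summing: v_23(1153!) = 50 + 2 = 52.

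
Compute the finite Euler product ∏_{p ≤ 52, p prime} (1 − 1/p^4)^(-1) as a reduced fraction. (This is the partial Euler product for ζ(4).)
∏ = 65572203587643632473857746546522240898588901/60584710506150227098341885345792000000000000

The primes p ≤ 52 are [2, 3, 5, 7, 11, 13, 17, 19, 23, 29, 31, 37, 41, 43, 47]. For each prime, (1 − 1/p^4)^(-1) = p^4 / (p^4 − 1). The product is (1 − 1/2^4)^(-1), (1 − 1/3^4)^(-1), (1 − 1/5^4)^(-1), (1 − 1/7^4)^(-1), (1 − 1/11^4)^(-1), (1 − 1/13^4)^(-1), (1 − 1/17^4)^(-1), (1 − 1/19^4)^(-1), (1 − 1/23^4)^(-1), (1 − 1/29^4)^(-1), (1 − 1/31^4)^(-1), (1 − 1/37^4)^(-1), (1 − 1/41^4)^(-1), (1 − 1/43^4)^(-1), (1 − 1/47^4)^(-1) = ∏ p^4 / (p^4 − 1) = 65572203587643632473857746546522240898588901/60584710506150227098341885345792000000000000.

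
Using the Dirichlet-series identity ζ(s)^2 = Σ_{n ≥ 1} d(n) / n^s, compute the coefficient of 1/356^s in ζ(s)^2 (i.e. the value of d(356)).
d(356) = 6

ζ(s)^2 = (Σ 1/m^s)(Σ 1/k^s). The coefficient of 1/n^s in the product is the number of ordered pairs (m, k) with mk = n, which equals d(n). For n = 356, divisors are [1, 2, 4, 89, 178, 356], so d(356) = 6.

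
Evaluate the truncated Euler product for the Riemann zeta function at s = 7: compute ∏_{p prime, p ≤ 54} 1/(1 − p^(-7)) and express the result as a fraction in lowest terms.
∏ = 72859781352345946164271325208512748367496302513429047898775811498046799405380225394802980517015901501332936608125/72256491859259542003929080814473893559535113224475133477501839873036689289530416476883582246279412849505472872448

The primes p ≤ 54 are [2, 3, 5, 7, 11, 13, 17, 19, 23, 29, 31, 37, 41, 43, 47, 53]. For each prime, (1 − 1/p^7)^(-1) = p^7 / (p^7 − 1). The product is (1 − 1/2^7)^(-1), (1 − 1/3^7)^(-1), (1 − 1/5^7)^(-1), (1 − 1/7^7)^(-1), (1 − 1/11^7)^(-1), (1 − 1/13^7)^(-1), (1 − 1/17^7)^(-1), (1 − 1/19^7)^(-1), (1 − 1/23^7)^(-1), (1 − 1/29^7)^(-1), (1 − 1/31^7)^(-1), (1 − 1/37^7)^(-1), (1 − 1/41^7)^(-1), (1 − 1/43^7)^(-1), (1 − 1/47^7)^(-1), (1 − 1/53^7)^(-1) = ∏ p^7 / (p^7 − 1) = 72859781352345946164271325208512748367496302513429047898775811498046799405380225394802980517015901501332936608125/72256491859259542003929080814473893559535113224475133477501839873036689289530416476883582246279412849505472872448.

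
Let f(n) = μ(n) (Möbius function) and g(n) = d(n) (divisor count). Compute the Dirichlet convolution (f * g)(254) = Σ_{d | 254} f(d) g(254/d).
(μ * d)(254) = 1

Divisors of 254: [1, 2, 127, 254]. For each d | 254:
  d = 1: μ(1) · d(254/1) = 1 · 4 = 4
  d = 2: μ(2) · d(254/2) = -1 · 2 = -2
  d = 127: μ(127) · d(254/127) = -1 · 2 = -2
  d = 254: μ(254) · d(254/254) = 1 · 1 = 1
Summing: (μ * d)(254) = 4 + -2 + -2 + 1 = 1.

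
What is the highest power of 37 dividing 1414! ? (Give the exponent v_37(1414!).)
v_37(1414!) = 39

Legendre's formula: v_p(n!) = Σ_{k ≥ 1} ⌊n / p^k⌋. For p = 37, n = 1414, the terms are:
  ⌊1414/37^1⌋ = ⌊1414/37⌋ = 38
  ⌊1414/37^2⌋ = ⌊1414/1369⌋ = 1
(the next term ⌊1414/37^3⌋ = 0, terminating the sum). Summing: v_37(1414!) = 38 + 1 = 39.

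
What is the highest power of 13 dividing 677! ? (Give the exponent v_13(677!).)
v_13(677!) = 56

Legendre's formula: v_p(n!) = Σ_{k ≥ 1} ⌊n / p^k⌋. For p = 13, n = 677, the terms are:
  ⌊677/13^1⌋ = ⌊677/13⌋ = 52
  ⌊677/13^2⌋ = ⌊677/169⌋ = 4
(the next term ⌊677/13^3⌋ = 0, terminating the sum). Summing: v_13(677!) = 52 + 4 = 56.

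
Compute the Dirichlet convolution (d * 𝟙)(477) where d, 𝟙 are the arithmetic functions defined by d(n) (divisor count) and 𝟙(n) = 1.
(d * 𝟙)(477) = 18

Divisors of 477: [1, 3, 9, 53, 159, 477]. For each d | 477:
  d = 1: d(1) · 𝟙(477/1) = 1 · 1 = 1
  d = 3: d(3) · 𝟙(477/3) = 2 · 1 = 2
  d = 9: d(9) · 𝟙(477/9) = 3 · 1 = 3
  d = 53: d(53) · 𝟙(477/53) = 2 · 1 = 2
  d = 159: d(159) · 𝟙(477/159) = 4 · 1 = 4
  d = 477: d(477) · 𝟙(477/477) = 6 · 1 = 6
Summing: (d * 𝟙)(477) = 1 + 2 + 3 + 2 + 4 + 6 = 18.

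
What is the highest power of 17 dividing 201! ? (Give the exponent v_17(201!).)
v_17(201!) = 11

Legendre's formula: v_p(n!) = Σ_{k ≥ 1} ⌊n / p^k⌋. For p = 17, n = 201, the terms are:
  ⌊201/17^1⌋ = ⌊201/17⌋ = 11
(the next term ⌊201/17^2⌋ = 0, terminating the sum). Summing: v_17(201!) = 11 = 11.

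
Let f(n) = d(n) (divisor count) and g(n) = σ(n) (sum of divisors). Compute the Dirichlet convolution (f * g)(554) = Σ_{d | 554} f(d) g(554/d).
(d * σ)(554) = 1400

Divisors of 554: [1, 2, 277, 554]. For each d | 554:
  d = 1: d(1) · σ(554/1) = 1 · 834 = 834
  d = 2: d(2) · σ(554/2) = 2 · 278 = 556
  d = 277: d(277) · σ(554/277) = 2 · 3 = 6
  d = 554: d(554) · σ(554/554) = 4 · 1 = 4
Summing: (d * σ)(554) = 834 + 556 + 6 + 4 = 1400.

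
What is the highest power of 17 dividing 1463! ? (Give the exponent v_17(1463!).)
v_17(1463!) = 91

Legendre's formula: v_p(n!) = Σ_{k ≥ 1} ⌊n / p^k⌋. For p = 17, n = 1463, the terms are:
  ⌊1463/17^1⌋ = ⌊1463/17⌋ = 86
  ⌊1463/17^2⌋ = ⌊1463/289⌋ = 5
(the next term ⌊1463/17^3⌋ = 0, terminating the sum). Summing: v_17(1463!) = 86 + 5 = 91.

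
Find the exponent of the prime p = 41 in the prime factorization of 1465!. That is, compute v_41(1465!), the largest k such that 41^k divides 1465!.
v_41(1465!) = 35

Legendre's formula: v_p(n!) = Σ_{k ≥ 1} ⌊n / p^k⌋. For p = 41, n = 1465, the terms are:
  ⌊1465/41^1⌋ = ⌊1465/41⌋ = 35
(the next term ⌊1465/41^2⌋ = 0, terminating the sum). Summing: v_41(1465!) = 35 = 35.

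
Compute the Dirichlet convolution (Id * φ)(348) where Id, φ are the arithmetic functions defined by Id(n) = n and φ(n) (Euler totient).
(Id * φ)(348) = 2280

Divisors of 348: [1, 2, 3, 4, 6, 12, 29, 58, 87, 116, 174, 348]. For each d | 348:
  d = 1: Id(1) · φ(348/1) = 1 · 112 = 112
  d = 2: Id(2) · φ(348/2) = 2 · 56 = 112
  d = 3: Id(3) · φ(348/3) = 3 · 56 = 168
  d = 4: Id(4) · φ(348/4) = 4 · 56 = 224
  d = 6: Id(6) · φ(348/6) = 6 · 28 = 168
  d = 12: Id(12) · φ(348/12) = 12 · 28 = 336
  d = 29: Id(29) · φ(348/29) = 29 · 4 = 116
  d = 58: Id(58) · φ(348/58) = 58 · 2 = 116
  d = 87: Id(87) · φ(348/87) = 87 · 2 = 174
  d = 116: Id(116) · φ(348/116) = 116 · 2 = 232
  d = 174: Id(174) · φ(348/174) = 174 · 1 = 174
  d = 348: Id(348) · φ(348/348) = 348 · 1 = 348
Summing: (Id * φ)(348) = 112 + 112 + 168 + 224 + 168 + 336 + 116 + 116 + 174 + 232 + 174 + 348 = 2280.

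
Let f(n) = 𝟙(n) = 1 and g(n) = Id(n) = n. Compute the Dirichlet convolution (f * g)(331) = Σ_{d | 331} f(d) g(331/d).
(𝟙 * Id)(331) = 332

Divisors of 331: [1, 331]. For each d | 331:
  d = 1: 𝟙(1) · Id(331/1) = 1 · 331 = 331
  d = 331: 𝟙(331) · Id(331/331) = 1 · 1 = 1
Summing: (𝟙 * Id)(331) = 331 + 1 = 332.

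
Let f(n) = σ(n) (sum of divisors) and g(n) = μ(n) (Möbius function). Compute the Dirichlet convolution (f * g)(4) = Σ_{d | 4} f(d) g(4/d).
(σ * μ)(4) = 4

Divisors of 4: [1, 2, 4]. For each d | 4:
  d = 1: σ(1) · μ(4/1) = 1 · 0 = 0
  d = 2: σ(2) · μ(4/2) = 3 · -1 = -3
  d = 4: σ(4) · μ(4/4) = 7 · 1 = 7
Summing: (σ * μ)(4) = 0 + -3 + 7 = 4.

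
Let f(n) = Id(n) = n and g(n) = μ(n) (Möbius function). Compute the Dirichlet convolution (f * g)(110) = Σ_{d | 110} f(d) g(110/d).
(Id * μ)(110) = 40

Divisors of 110: [1, 2, 5, 10, 11, 22, 55, 110]. For each d | 110:
  d = 1: Id(1) · μ(110/1) = 1 · -1 = -1
  d = 2: Id(2) · μ(110/2) = 2 · 1 = 2
  d = 5: Id(5) · μ(110/5) = 5 · 1 = 5
  d = 10: Id(10) · μ(110/10) = 10 · -1 = -10
  d = 11: Id(11) · μ(110/11) = 11 · 1 = 11
  d = 22: Id(22) · μ(110/22) = 22 · -1 = -22
  d = 55: Id(55) · μ(110/55) = 55 · -1 = -55
  d = 110: Id(110) · μ(110/110) = 110 · 1 = 110
Summing: (Id * μ)(110) = -1 + 2 + 5 + -10 + 11 + -22 + -55 + 110 = 40.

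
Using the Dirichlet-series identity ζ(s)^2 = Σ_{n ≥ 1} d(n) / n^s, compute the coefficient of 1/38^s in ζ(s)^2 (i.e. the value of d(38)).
d(38) = 4

ζ(s)^2 = (Σ 1/m^s)(Σ 1/k^s). The coefficient of 1/n^s in the product is the number of ordered pairs (m, k) with mk = n, which equals d(n). For n = 38, divisors are [1, 2, 19, 38], so d(38) = 4.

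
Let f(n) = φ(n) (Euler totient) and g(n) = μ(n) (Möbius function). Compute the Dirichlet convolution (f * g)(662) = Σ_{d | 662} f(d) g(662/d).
(φ * μ)(662) = 0

Divisors of 662: [1, 2, 331, 662]. For each d | 662:
  d = 1: φ(1) · μ(662/1) = 1 · 1 = 1
  d = 2: φ(2) · μ(662/2) = 1 · -1 = -1
  d = 331: φ(331) · μ(662/331) = 330 · -1 = -330
  d = 662: φ(662) · μ(662/662) = 330 · 1 = 330
Summing: (φ * μ)(662) = 1 + -1 + -330 + 330 = 0.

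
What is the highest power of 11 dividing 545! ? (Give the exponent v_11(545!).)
v_11(545!) = 53

Legendre's formula: v_p(n!) = Σ_{k ≥ 1} ⌊n / p^k⌋. For p = 11, n = 545, the terms are:
  ⌊545/11^1⌋ = ⌊545/11⌋ = 49
  ⌊545/11^2⌋ = ⌊545/121⌋ = 4
(the next term ⌊545/11^3⌋ = 0, terminating the sum). Summing: v_11(545!) = 49 + 4 = 53.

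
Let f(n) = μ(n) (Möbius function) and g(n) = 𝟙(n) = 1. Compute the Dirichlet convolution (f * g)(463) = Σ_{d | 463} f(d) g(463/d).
(μ * 𝟙)(463) = 0

Divisors of 463: [1, 463]. For each d | 463:
  d = 1: μ(1) · 𝟙(463/1) = 1 · 1 = 1
  d = 463: μ(463) · 𝟙(463/463) = -1 · 1 = -1
Summing: (μ * 𝟙)(463) = 1 + -1 = 0.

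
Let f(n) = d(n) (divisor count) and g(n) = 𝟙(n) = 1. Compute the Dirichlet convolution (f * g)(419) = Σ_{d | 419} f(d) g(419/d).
(d * 𝟙)(419) = 3

Divisors of 419: [1, 419]. For each d | 419:
  d = 1: d(1) · 𝟙(419/1) = 1 · 1 = 1
  d = 419: d(419) · 𝟙(419/419) = 2 · 1 = 2
Summing: (d * 𝟙)(419) = 1 + 2 = 3.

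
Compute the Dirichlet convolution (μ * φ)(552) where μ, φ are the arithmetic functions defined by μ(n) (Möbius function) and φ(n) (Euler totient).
(μ * φ)(552) = 42

Divisors of 552: [1, 2, 3, 4, 6, 8, 12, 23, 24, 46, 69, 92, 138, 184, 276, 552]. For each d | 552:
  d = 1: μ(1) · φ(552/1) = 1 · 176 = 176
  d = 2: μ(2) · φ(552/2) = -1 · 88 = -88
  d = 3: μ(3) · φ(552/3) = -1 · 88 = -88
  d = 4: μ(4) · φ(552/4) = 0 · 44 = 0
  d = 6: μ(6) · φ(552/6) = 1 · 44 = 44
  d = 8: μ(8) · φ(552/8) = 0 · 44 = 0
  d = 12: μ(12) · φ(552/12) = 0 · 22 = 0
  d = 23: μ(23) · φ(552/23) = -1 · 8 = -8
  d = 24: μ(24) · φ(552/24) = 0 · 22 = 0
  d = 46: μ(46) · φ(552/46) = 1 · 4 = 4
  d = 69: μ(69) · φ(552/69) = 1 · 4 = 4
  d = 92: μ(92) · φ(552/92) = 0 · 2 = 0
  d = 138: μ(138) · φ(552/138) = -1 · 2 = -2
  d = 184: μ(184) · φ(552/184) = 0 · 2 = 0
  d = 276: μ(276) · φ(552/276) = 0 · 1 = 0
  d = 552: μ(552) · φ(552/552) = 0 · 1 = 0
Summing: (μ * φ)(552) = 176 + -88 + -88 + 0 + 44 + 0 + 0 + -8 + 0 + 4 + 4 + 0 + -2 + 0 + 0 + 0 = 42.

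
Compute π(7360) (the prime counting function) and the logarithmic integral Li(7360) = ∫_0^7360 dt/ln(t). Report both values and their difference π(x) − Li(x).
π(7360) = 937;  Li(7360) ≈ 954.88;  π(x) − Li(x) ≈ -17.88.

Direct count of primes ≤ 7360 gives π(7360) = 937. Numerical evaluation of the logarithmic integral gives Li(7360) ≈ 954.88. The difference π(x) − Li(x) ≈ -17.88 is typically negative for small/moderate x (Li(x) overestimates), though Littlewood's theorem shows this sign changes infinitely often.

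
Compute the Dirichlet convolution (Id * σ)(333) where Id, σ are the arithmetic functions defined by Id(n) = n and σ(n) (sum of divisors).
(Id * σ)(333) = 2550

Divisors of 333: [1, 3, 9, 37, 111, 333]. For each d | 333:
  d = 1: Id(1) · σ(333/1) = 1 · 494 = 494
  d = 3: Id(3) · σ(333/3) = 3 · 152 = 456
  d = 9: Id(9) · σ(333/9) = 9 · 38 = 342
  d = 37: Id(37) · σ(333/37) = 37 · 13 = 481
  d = 111: Id(111) · σ(333/111) = 111 · 4 = 444
  d = 333: Id(333) · σ(333/333) = 333 · 1 = 333
Summing: (Id * σ)(333) = 494 + 456 + 342 + 481 + 444 + 333 = 2550.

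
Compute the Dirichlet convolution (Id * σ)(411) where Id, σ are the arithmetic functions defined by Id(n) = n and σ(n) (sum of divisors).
(Id * σ)(411) = 1925

Divisors of 411: [1, 3, 137, 411]. For each d | 411:
  d = 1: Id(1) · σ(411/1) = 1 · 552 = 552
  d = 3: Id(3) · σ(411/3) = 3 · 138 = 414
  d = 137: Id(137) · σ(411/137) = 137 · 4 = 548
  d = 411: Id(411) · σ(411/411) = 411 · 1 = 411
Summing: (Id * σ)(411) = 552 + 414 + 548 + 411 = 1925.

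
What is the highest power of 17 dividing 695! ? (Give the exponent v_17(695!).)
v_17(695!) = 42

Legendre's formula: v_p(n!) = Σ_{k ≥ 1} ⌊n / p^k⌋. For p = 17, n = 695, the terms are:
  ⌊695/17^1⌋ = ⌊695/17⌋ = 40
  ⌊695/17^2⌋ = ⌊695/289⌋ = 2
(the next term ⌊695/17^3⌋ = 0, terminating the sum). Summing: v_17(695!) = 40 + 2 = 42.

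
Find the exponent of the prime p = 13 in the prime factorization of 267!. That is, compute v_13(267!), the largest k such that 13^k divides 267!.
v_13(267!) = 21

Legendre's formula: v_p(n!) = Σ_{k ≥ 1} ⌊n / p^k⌋. For p = 13, n = 267, the terms are:
  ⌊267/13^1⌋ = ⌊267/13⌋ = 20
  ⌊267/13^2⌋ = ⌊267/169⌋ = 1
(the next term ⌊267/13^3⌋ = 0, terminating the sum). Summing: v_13(267!) = 20 + 1 = 21.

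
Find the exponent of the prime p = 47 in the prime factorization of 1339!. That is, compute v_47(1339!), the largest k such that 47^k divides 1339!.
v_47(1339!) = 28

Legendre's formula: v_p(n!) = Σ_{k ≥ 1} ⌊n / p^k⌋. For p = 47, n = 1339, the terms are:
  ⌊1339/47^1⌋ = ⌊1339/47⌋ = 28
(the next term ⌊1339/47^2⌋ = 0, terminating the sum). Summing: v_47(1339!) = 28 = 28.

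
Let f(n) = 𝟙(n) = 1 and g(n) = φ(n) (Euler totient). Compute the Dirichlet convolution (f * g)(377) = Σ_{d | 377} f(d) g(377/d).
(𝟙 * φ)(377) = 377

Divisors of 377: [1, 13, 29, 377]. For each d | 377:
  d = 1: 𝟙(1) · φ(377/1) = 1 · 336 = 336
  d = 13: 𝟙(13) · φ(377/13) = 1 · 28 = 28
  d = 29: 𝟙(29) · φ(377/29) = 1 · 12 = 12
  d = 377: 𝟙(377) · φ(377/377) = 1 · 1 = 1
Summing: (𝟙 * φ)(377) = 336 + 28 + 12 + 1 = 377.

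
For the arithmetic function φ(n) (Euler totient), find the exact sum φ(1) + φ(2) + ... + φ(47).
Σ_{n ≤ 47} φ(n) = 696

Compute φ(n) for each 1 ≤ n ≤ 47: φ(1) = 1, φ(2) = 1, φ(3) = 2, φ(4) = 2, φ(5) = 4, φ(6) = 2, φ(7) = 6, φ(8) = 4, φ(9) = 6, φ(10) = 4, φ(11) = 10, φ(12) = 4, φ(13) = 12, φ(14) = 6, φ(15) = 8, φ(16) = 8, φ(17) = 16, φ(18) = 6, φ(19) = 18, φ(20) = 8, φ(21) = 12, φ(22) = 10, φ(23) = 22, φ(24) = 8, φ(25) = 20, φ(26) = 12, φ(27) = 18, φ(28) = 12, φ(29) = 28, φ(30) = 8, φ(31) = 30, φ(32) = 16, φ(33) = 20, φ(34) = 16, φ(35) = 24, φ(36) = 12, φ(37) = 36, φ(38) = 18, φ(39) = 24, φ(40) = 16, φ(41) = 40, φ(42) = 12, φ(43) = 42, φ(44) = 20, φ(45) = 24, φ(46) = 22, φ(47) = 46. Summing all 47 values: 696. (Average order: Σ_{n ≤ x} φ(n) ~ (3/π²) x². For x = 47, (3/π²)·47² ≈ 671.46.)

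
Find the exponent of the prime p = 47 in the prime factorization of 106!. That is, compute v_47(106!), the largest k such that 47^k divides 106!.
v_47(106!) = 2

Legendre's formula: v_p(n!) = Σ_{k ≥ 1} ⌊n / p^k⌋. For p = 47, n = 106, the terms are:
  ⌊106/47^1⌋ = ⌊106/47⌋ = 2
(the next term ⌊106/47^2⌋ = 0, terminating the sum). Summing: v_47(106!) = 2 = 2.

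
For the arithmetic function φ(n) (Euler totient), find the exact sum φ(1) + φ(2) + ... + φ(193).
Σ_{n ≤ 193} φ(n) = 11422

Compute φ(n) for each 1 ≤ n ≤ 193: φ(1) = 1, φ(2) = 1, φ(3) = 2, φ(4) = 2, φ(5) = 4, φ(6) = 2, φ(7) = 6, φ(8) = 4, φ(9) = 6, φ(10) = 4, φ(11) = 10, φ(12) = 4, φ(13) = 12, φ(14) = 6, φ(15) = 8, φ(16) = 8, φ(17) = 16, φ(18) = 6, φ(19) = 18, φ(20) = 8, φ(21) = 12, φ(22) = 10, φ(23) = 22, φ(24) = 8, φ(25) = 20, φ(26) = 12, φ(27) = 18, φ(28) = 12, φ(29) = 28, φ(30) = 8, φ(31) = 30, φ(32) = 16, φ(33) = 20, φ(34) = 16, φ(35) = 24, φ(36) = 12, φ(37) = 36, φ(38) = 18, φ(39) = 24, φ(40) = 16, φ(41) = 40, φ(42) = 12, φ(43) = 42, φ(44) = 20, φ(45) = 24, φ(46) = 22, φ(47) = 46, φ(48) = 16, φ(49) = 42, φ(50) = 20, φ(51) = 32, φ(52) = 24, φ(53) = 52, φ(54) = 18, φ(55) = 40, φ(56) = 24, φ(57) = 36, φ(58) = 28, φ(59) = 58, φ(60) = 16, φ(61) = 60, φ(62) = 30, φ(63) = 36, φ(64) = 32, φ(65) = 48, φ(66) = 20, φ(67) = 66, φ(68) = 32, φ(69) = 44, φ(70) = 24, φ(71) = 70, φ(72) = 24, φ(73) = 72, φ(74) = 36, φ(75) = 40, φ(76) = 36, φ(77) = 60, φ(78) = 24, φ(79) = 78, φ(80) = 32, φ(81) = 54, φ(82) = 40, φ(83) = 82, φ(84) = 24, φ(85) = 64, φ(86) = 42, φ(87) = 56, φ(88) = 40, φ(89) = 88, φ(90) = 24, φ(91) = 72, φ(92) = 44, φ(93) = 60, φ(94) = 46, φ(95) = 72, φ(96) = 32, φ(97) = 96, φ(98) = 42, φ(99) = 60, φ(100) = 40, φ(101) = 100, φ(102) = 32, φ(103) = 102, φ(104) = 48, φ(105) = 48, φ(106) = 52, φ(107) = 106, φ(108) = 36, φ(109) = 108, φ(110) = 40, φ(111) = 72, φ(112) = 48, φ(113) = 112, φ(114) = 36, φ(115) = 88, φ(116) = 56, φ(117) = 72, φ(118) = 58, φ(119) = 96, φ(120) = 32, φ(121) = 110, φ(122) = 60, φ(123) = 80, φ(124) = 60, φ(125) = 100, φ(126) = 36, φ(127) = 126, φ(128) = 64, φ(129) = 84, φ(130) = 48, φ(131) = 130, φ(132) = 40, φ(133) = 108, φ(134) = 66, φ(135) = 72, φ(136) = 64, φ(137) = 136, φ(138) = 44, φ(139) = 138, φ(140) = 48, φ(141) = 92, φ(142) = 70, φ(143) = 120, φ(144) = 48, φ(145) = 112, φ(146) = 72, φ(147) = 84, φ(148) = 72, φ(149) = 148, φ(150) = 40, φ(151) = 150, φ(152) = 72, φ(153) = 96, φ(154) = 60, φ(155) = 120, φ(156) = 48, φ(157) = 156, φ(158) = 78, φ(159) = 104, φ(160) = 64, φ(161) = 132, φ(162) = 54, φ(163) = 162, φ(164) = 80, φ(165) = 80, φ(166) = 82, φ(167) = 166, φ(168) = 48, φ(169) = 156, φ(170) = 64, φ(171) = 108, φ(172) = 84, φ(173) = 172, φ(174) = 56, φ(175) = 120, φ(176) = 80, φ(177) = 116, φ(178) = 88, φ(179) = 178, φ(180) = 48, φ(181) = 180, φ(182) = 72, φ(183) = 120, φ(184) = 88, φ(185) = 144, φ(186) = 60, φ(187) = 160, φ(188) = 92, φ(189) = 108, φ(190) = 72, φ(191) = 190, φ(192) = 64, φ(193) = 192. Summing all 193 values: 11422. (Average order: Σ_{n ≤ x} φ(n) ~ (3/π²) x². For x = 193, (3/π²)·193² ≈ 11322.34.)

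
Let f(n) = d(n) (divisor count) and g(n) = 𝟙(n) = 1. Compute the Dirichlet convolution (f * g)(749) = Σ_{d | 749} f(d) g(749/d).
(d * 𝟙)(749) = 9

Divisors of 749: [1, 7, 107, 749]. For each d | 749:
  d = 1: d(1) · 𝟙(749/1) = 1 · 1 = 1
  d = 7: d(7) · 𝟙(749/7) = 2 · 1 = 2
  d = 107: d(107) · 𝟙(749/107) = 2 · 1 = 2
  d = 749: d(749) · 𝟙(749/749) = 4 · 1 = 4
Summing: (d * 𝟙)(749) = 1 + 2 + 2 + 4 = 9.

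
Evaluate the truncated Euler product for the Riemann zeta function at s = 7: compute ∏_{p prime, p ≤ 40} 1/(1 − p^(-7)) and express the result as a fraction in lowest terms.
∏ = 390612576496222063474132638651406606464249171649995563732972174614898335928125/387378248056510136247638717957281013418108703654497719879651674737546587052032

The primes p ≤ 40 are [2, 3, 5, 7, 11, 13, 17, 19, 23, 29, 31, 37]. For each prime, (1 − 1/p^7)^(-1) = p^7 / (p^7 − 1). The product is (1 − 1/2^7)^(-1), (1 − 1/3^7)^(-1), (1 − 1/5^7)^(-1), (1 − 1/7^7)^(-1), (1 − 1/11^7)^(-1), (1 − 1/13^7)^(-1), (1 − 1/17^7)^(-1), (1 − 1/19^7)^(-1), (1 − 1/23^7)^(-1), (1 − 1/29^7)^(-1), (1 − 1/31^7)^(-1), (1 − 1/37^7)^(-1) = ∏ p^7 / (p^7 − 1) = 390612576496222063474132638651406606464249171649995563732972174614898335928125/387378248056510136247638717957281013418108703654497719879651674737546587052032.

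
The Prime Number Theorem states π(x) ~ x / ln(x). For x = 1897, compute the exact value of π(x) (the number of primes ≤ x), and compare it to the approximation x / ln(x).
π(1897) = 290;  x/ln(x) ≈ 251.32;  relative error ≈ 13.34%.

Directly count primes up to 1897: π(1897) = 290. The PNT approximation gives 1897/ln(1897) ≈ 1897/7.54803 ≈ 251.32. Relative error (π(x) − x/ln(x)) / π(x) ≈ 13.34%; the approximation is known to undercount slightly (Li(x) is a better estimate).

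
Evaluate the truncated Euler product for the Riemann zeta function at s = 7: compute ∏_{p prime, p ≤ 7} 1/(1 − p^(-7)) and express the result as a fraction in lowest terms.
∏ = 375226779375000/372119874050737

The primes p ≤ 7 are [2, 3, 5, 7]. For each prime, (1 − 1/p^7)^(-1) = p^7 / (p^7 − 1). The product is (1 − 1/2^7)^(-1), (1 − 1/3^7)^(-1), (1 − 1/5^7)^(-1), (1 − 1/7^7)^(-1) = ∏ p^7 / (p^7 − 1) = 375226779375000/372119874050737.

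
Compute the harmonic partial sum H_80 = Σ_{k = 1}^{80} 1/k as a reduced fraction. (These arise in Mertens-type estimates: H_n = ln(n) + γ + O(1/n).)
H_80 = 4880292608058024066886120358155997/982844219842241906412811281988800

Direct summation: H_80 = 1 + 1/2 + ... + 1/80. The least common denominator is lcm(1, ..., 80) = 32433859254793982911622772305630400; over this denominator the numerator is 32433859254793982911622772305630400 + 16216929627396991455811386152815200 + 10811286418264660970540924101876800 + 8108464813698495727905693076407600 + 6486771850958796582324554461126080 + 5405643209132330485270462050938400 + 4633408464970568987374681757947200 + 4054232406849247863952846538203800 + 3603762139421553656846974700625600 + 3243385925479398291162277230563040 + 2948532659526725719238433845966400 + 2702821604566165242635231025469200 + 2494912250368767916278674792740800 + 2316704232485284493687340878973600 + 2162257283652932194108184820375360 + 2027116203424623931976423269101900 + 1907874073811410759507221900331200 + 1801881069710776828423487350312800 + 1707045223936525416401198542401600 + 1621692962739699145581138615281520 + 1544469488323522995791560585982400 + 1474266329763362859619216922983200 + 1410167793686694909200990100244800 + 1351410802283082621317615512734600 + 1297354370191759316464910892225216 + 1247456125184383958139337396370400 + 1201254046473851218948991566875200 + 1158352116242642246843670439486800 + 1118408939820482169366302493297600 + 1081128641826466097054092410187680 + 1046253524348192997149121687278400 + 1013558101712311965988211634550950 + 982844219842241906412811281988800 + 953937036905705379753610950165600 + 926681692994113797474936351589440 + 900940534855388414211743675156400 + 876590790670107646260074927179200 + 853522611968262708200599271200800 + 831637416789589305426224930913600 + 810846481369849572790569307640760 + 791069737921804461259092007454400 + 772234744161761497895780292991200 + 754275796623115881665645867572800 + 737133164881681429809608461491600 + 720752427884310731369394940125120 + 705083896843347454600495050122400 + 690082111804127295991973878843200 + 675705401141541310658807756367300 + 661915494995795569624954536849600 + 648677185095879658232455446112608 + 635958024603803586502407300110400 + 623728062592191979069668698185200 + 611959608581018545502316458596800 + 600627023236925609474495783437600 + 589706531905345143847686769193280 + 579176058121321123421835219743400 + 569015074645508472133732847467200 + 559204469910241084683151246648800 + 549726428047355642569877496705600 + 540564320913233048527046205093840 + 531702610734327588715127414846400 + 523126762174096498574560843639200 + 514823162774507665263853528660800 + 506779050856155982994105817275475 + 498982450073753583255734958548160 + 491422109921120953206405640994400 + 484087451564089297188399586651200 + 476968518452852689876805475082800 + 470055931228898303066996700081600 + 463340846497056898737468175794720 + 456814919081605393121447497262400 + 450470267427694207105871837578200 + 444299441846492916597572223364800 + 438295395335053823130037463589600 + 432451456730586438821636964075072 + 426761305984131354100299635600400 + 421218951360960817034061977995200 + 415818708394794652713112465456800 + 410555180440430163438262940577600 + 405423240684924786395284653820380 = 161049656065914794207241971819147901, so H_80 = 161049656065914794207241971819147901/32433859254793982911622772305630400; reducing by gcd(161049656065914794207241971819147901, 32433859254793982911622772305630400) = 33 gives 4880292608058024066886120358155997/982844219842241906412811281988800 ≈ 4.96548. (The PNT-adjacent estimate ln(80) + γ ≈ 4.95924 matches within O(1/n).)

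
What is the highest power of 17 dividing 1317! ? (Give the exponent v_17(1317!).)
v_17(1317!) = 81

Legendre's formula: v_p(n!) = Σ_{k ≥ 1} ⌊n / p^k⌋. For p = 17, n = 1317, the terms are:
  ⌊1317/17^1⌋ = ⌊1317/17⌋ = 77
  ⌊1317/17^2⌋ = ⌊1317/289⌋ = 4
(the next term ⌊1317/17^3⌋ = 0, terminating the sum). Summing: v_17(1317!) = 77 + 4 = 81.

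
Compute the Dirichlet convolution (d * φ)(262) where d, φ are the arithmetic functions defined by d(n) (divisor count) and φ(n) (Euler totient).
(d * φ)(262) = 396

Divisors of 262: [1, 2, 131, 262]. For each d | 262:
  d = 1: d(1) · φ(262/1) = 1 · 130 = 130
  d = 2: d(2) · φ(262/2) = 2 · 130 = 260
  d = 131: d(131) · φ(262/131) = 2 · 1 = 2
  d = 262: d(262) · φ(262/262) = 4 · 1 = 4
Summing: (d * φ)(262) = 130 + 260 + 2 + 4 = 396.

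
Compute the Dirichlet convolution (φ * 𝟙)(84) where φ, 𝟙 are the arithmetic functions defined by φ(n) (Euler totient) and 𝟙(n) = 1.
(φ * 𝟙)(84) = 84

Divisors of 84: [1, 2, 3, 4, 6, 7, 12, 14, 21, 28, 42, 84]. For each d | 84:
  d = 1: φ(1) · 𝟙(84/1) = 1 · 1 = 1
  d = 2: φ(2) · 𝟙(84/2) = 1 · 1 = 1
  d = 3: φ(3) · 𝟙(84/3) = 2 · 1 = 2
  d = 4: φ(4) · 𝟙(84/4) = 2 · 1 = 2
  d = 6: φ(6) · 𝟙(84/6) = 2 · 1 = 2
  d = 7: φ(7) · 𝟙(84/7) = 6 · 1 = 6
  d = 12: φ(12) · 𝟙(84/12) = 4 · 1 = 4
  d = 14: φ(14) · 𝟙(84/14) = 6 · 1 = 6
  d = 21: φ(21) · 𝟙(84/21) = 12 · 1 = 12
  d = 28: φ(28) · 𝟙(84/28) = 12 · 1 = 12
  d = 42: φ(42) · 𝟙(84/42) = 12 · 1 = 12
  d = 84: φ(84) · 𝟙(84/84) = 24 · 1 = 24
Summing: (φ * 𝟙)(84) = 1 + 1 + 2 + 2 + 2 + 6 + 4 + 6 + 12 + 12 + 12 + 24 = 84.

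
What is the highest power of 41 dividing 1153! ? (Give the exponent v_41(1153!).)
v_41(1153!) = 28

Legendre's formula: v_p(n!) = Σ_{k ≥ 1} ⌊n / p^k⌋. For p = 41, n = 1153, the terms are:
  ⌊1153/41^1⌋ = ⌊1153/41⌋ = 28
(the next term ⌊1153/41^2⌋ = 0, terminating the sum). Summing: v_41(1153!) = 28 = 28.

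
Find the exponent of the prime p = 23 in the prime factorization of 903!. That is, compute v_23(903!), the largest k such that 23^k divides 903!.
v_23(903!) = 40

Legendre's formula: v_p(n!) = Σ_{k ≥ 1} ⌊n / p^k⌋. For p = 23, n = 903, the terms are:
  ⌊903/23^1⌋ = ⌊903/23⌋ = 39
  ⌊903/23^2⌋ = ⌊903/529⌋ = 1
(the next term ⌊903/23^3⌋ = 0, terminating the sum). Summing: v_23(903!) = 39 + 1 = 40.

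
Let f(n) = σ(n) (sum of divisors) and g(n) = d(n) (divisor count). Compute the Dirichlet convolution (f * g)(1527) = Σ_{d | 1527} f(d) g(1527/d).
(σ * d)(1527) = 3072

Divisors of 1527: [1, 3, 509, 1527]. For each d | 1527:
  d = 1: σ(1) · d(1527/1) = 1 · 4 = 4
  d = 3: σ(3) · d(1527/3) = 4 · 2 = 8
  d = 509: σ(509) · d(1527/509) = 510 · 2 = 1020
  d = 1527: σ(1527) · d(1527/1527) = 2040 · 1 = 2040
Summing: (σ * d)(1527) = 4 + 8 + 1020 + 2040 = 3072.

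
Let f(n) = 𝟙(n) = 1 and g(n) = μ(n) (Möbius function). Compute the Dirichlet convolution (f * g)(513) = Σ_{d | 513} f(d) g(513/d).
(𝟙 * μ)(513) = 0

Divisors of 513: [1, 3, 9, 19, 27, 57, 171, 513]. For each d | 513:
  d = 1: 𝟙(1) · μ(513/1) = 1 · 0 = 0
  d = 3: 𝟙(3) · μ(513/3) = 1 · 0 = 0
  d = 9: 𝟙(9) · μ(513/9) = 1 · 1 = 1
  d = 19: 𝟙(19) · μ(513/19) = 1 · 0 = 0
  d = 27: 𝟙(27) · μ(513/27) = 1 · -1 = -1
  d = 57: 𝟙(57) · μ(513/57) = 1 · 0 = 0
  d = 171: 𝟙(171) · μ(513/171) = 1 · -1 = -1
  d = 513: 𝟙(513) · μ(513/513) = 1 · 1 = 1
Summing: (𝟙 * μ)(513) = 0 + 0 + 1 + 0 + -1 + 0 + -1 + 1 = 0.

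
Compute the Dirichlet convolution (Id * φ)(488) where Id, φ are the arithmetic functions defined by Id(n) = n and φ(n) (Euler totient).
(Id * φ)(488) = 2420

Divisors of 488: [1, 2, 4, 8, 61, 122, 244, 488]. For each d | 488:
  d = 1: Id(1) · φ(488/1) = 1 · 240 = 240
  d = 2: Id(2) · φ(488/2) = 2 · 120 = 240
  d = 4: Id(4) · φ(488/4) = 4 · 60 = 240
  d = 8: Id(8) · φ(488/8) = 8 · 60 = 480
  d = 61: Id(61) · φ(488/61) = 61 · 4 = 244
  d = 122: Id(122) · φ(488/122) = 122 · 2 = 244
  d = 244: Id(244) · φ(488/244) = 244 · 1 = 244
  d = 488: Id(488) · φ(488/488) = 488 · 1 = 488
Summing: (Id * φ)(488) = 240 + 240 + 240 + 480 + 244 + 244 + 244 + 488 = 2420.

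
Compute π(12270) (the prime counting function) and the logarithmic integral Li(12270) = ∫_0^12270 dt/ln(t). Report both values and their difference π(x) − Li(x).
π(12270) = 1467;  Li(12270) ≈ 1489.81;  π(x) − Li(x) ≈ -22.81.

Direct count of primes ≤ 12270 gives π(12270) = 1467. Numerical evaluation of the logarithmic integral gives Li(12270) ≈ 1489.81. The difference π(x) − Li(x) ≈ -22.81 is typically negative for small/moderate x (Li(x) overestimates), though Littlewood's theorem shows this sign changes infinitely often.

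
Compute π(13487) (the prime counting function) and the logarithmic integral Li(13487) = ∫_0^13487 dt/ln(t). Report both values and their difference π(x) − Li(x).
π(13487) = 1599;  Li(13487) ≈ 1618.42;  π(x) − Li(x) ≈ -19.42.

Direct count of primes ≤ 13487 gives π(13487) = 1599. Numerical evaluation of the logarithmic integral gives Li(13487) ≈ 1618.42. The difference π(x) − Li(x) ≈ -19.42 is typically negative for small/moderate x (Li(x) overestimates), though Littlewood's theorem shows this sign changes infinitely often.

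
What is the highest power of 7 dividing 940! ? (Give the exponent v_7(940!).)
v_7(940!) = 155

Legendre's formula: v_p(n!) = Σ_{k ≥ 1} ⌊n / p^k⌋. For p = 7, n = 940, the terms are:
  ⌊940/7^1⌋ = ⌊940/7⌋ = 134
  ⌊940/7^2⌋ = ⌊940/49⌋ = 19
  ⌊940/7^3⌋ = ⌊940/343⌋ = 2
(the next term ⌊940/7^4⌋ = 0, terminating the sum). Summing: v_7(940!) = 134 + 19 + 2 = 155.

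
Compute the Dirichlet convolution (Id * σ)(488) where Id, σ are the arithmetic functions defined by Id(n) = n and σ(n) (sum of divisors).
(Id * σ)(488) = 6027

Divisors of 488: [1, 2, 4, 8, 61, 122, 244, 488]. For each d | 488:
  d = 1: Id(1) · σ(488/1) = 1 · 930 = 930
  d = 2: Id(2) · σ(488/2) = 2 · 434 = 868
  d = 4: Id(4) · σ(488/4) = 4 · 186 = 744
  d = 8: Id(8) · σ(488/8) = 8 · 62 = 496
  d = 61: Id(61) · σ(488/61) = 61 · 15 = 915
  d = 122: Id(122) · σ(488/122) = 122 · 7 = 854
  d = 244: Id(244) · σ(488/244) = 244 · 3 = 732
  d = 488: Id(488) · σ(488/488) = 488 · 1 = 488
Summing: (Id * σ)(488) = 930 + 868 + 744 + 496 + 915 + 854 + 732 + 488 = 6027.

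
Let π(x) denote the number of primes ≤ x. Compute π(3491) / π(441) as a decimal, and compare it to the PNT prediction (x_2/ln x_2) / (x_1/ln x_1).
π(3491)/π(441) = 488/85 ≈ 5.7412;  PNT prediction ≈ 5.9085.

π(441) = 85 and π(3491) = 488, so π(3491)/π(441) ≈ 5.7412. The PNT-predicted ratio is (3491/ln(3491)) / (441/ln(441)) ≈ 5.9085. The two agree to within a few percent, as expected.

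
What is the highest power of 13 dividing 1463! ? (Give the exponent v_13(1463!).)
v_13(1463!) = 120

Legendre's formula: v_p(n!) = Σ_{k ≥ 1} ⌊n / p^k⌋. For p = 13, n = 1463, the terms are:
  ⌊1463/13^1⌋ = ⌊1463/13⌋ = 112
  ⌊1463/13^2⌋ = ⌊1463/169⌋ = 8
(the next term ⌊1463/13^3⌋ = 0, terminating the sum). Summing: v_13(1463!) = 112 + 8 = 120.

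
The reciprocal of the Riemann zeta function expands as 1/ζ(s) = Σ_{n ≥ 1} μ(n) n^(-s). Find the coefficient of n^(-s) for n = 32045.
μ(32045) = 1

Factor n = 32045 = 5 · 13 · 17 · 29. μ(n) = 0 if any exponent ≥ 2 (not squarefree); otherwise μ(n) = (−1)^{ω(n)} where ω(n) is the number of distinct prime factors. Applying: μ(32045) = 1.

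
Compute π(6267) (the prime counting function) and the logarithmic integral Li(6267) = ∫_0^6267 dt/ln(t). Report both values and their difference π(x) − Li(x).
π(6267) = 814;  Li(6267) ≈ 831.03;  π(x) − Li(x) ≈ -17.03.

Direct count of primes ≤ 6267 gives π(6267) = 814. Numerical evaluation of the logarithmic integral gives Li(6267) ≈ 831.03. The difference π(x) − Li(x) ≈ -17.03 is typically negative for small/moderate x (Li(x) overestimates), though Littlewood's theorem shows this sign changes infinitely often.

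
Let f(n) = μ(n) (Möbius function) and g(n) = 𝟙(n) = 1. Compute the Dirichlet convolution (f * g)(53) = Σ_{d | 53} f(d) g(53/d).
(μ * 𝟙)(53) = 0

Divisors of 53: [1, 53]. For each d | 53:
  d = 1: μ(1) · 𝟙(53/1) = 1 · 1 = 1
  d = 53: μ(53) · 𝟙(53/53) = -1 · 1 = -1
Summing: (μ * 𝟙)(53) = 1 + -1 = 0.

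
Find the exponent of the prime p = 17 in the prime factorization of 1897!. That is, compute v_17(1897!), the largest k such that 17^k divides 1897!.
v_17(1897!) = 117

Legendre's formula: v_p(n!) = Σ_{k ≥ 1} ⌊n / p^k⌋. For p = 17, n = 1897, the terms are:
  ⌊1897/17^1⌋ = ⌊1897/17⌋ = 111
  ⌊1897/17^2⌋ = ⌊1897/289⌋ = 6
(the next term ⌊1897/17^3⌋ = 0, terminating the sum). Summing: v_17(1897!) = 111 + 6 = 117.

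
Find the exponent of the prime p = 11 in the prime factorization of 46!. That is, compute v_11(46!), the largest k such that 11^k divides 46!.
v_11(46!) = 4

Legendre's formula: v_p(n!) = Σ_{k ≥ 1} ⌊n / p^k⌋. For p = 11, n = 46, the terms are:
  ⌊46/11^1⌋ = ⌊46/11⌋ = 4
(the next term ⌊46/11^2⌋ = 0, terminating the sum). Summing: v_11(46!) = 4 = 4.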